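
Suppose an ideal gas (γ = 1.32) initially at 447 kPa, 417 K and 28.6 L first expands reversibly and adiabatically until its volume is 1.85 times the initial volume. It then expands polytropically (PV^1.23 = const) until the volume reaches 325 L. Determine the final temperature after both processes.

226 K

n = P₁V₁/(RT₁) = 447×28.6/(8.314×417) = 3.69 mol.
Step 1 — Adiabatic: TV^(γ−1) = const ⇒ T₂ = 417×(0.541)^0.320 = 342 K; PV^γ = const ⇒ P₂ = 198 kPa.
ΔU = nCvΔT = 3.69×26.0×(342−417) = -7140 J.
Q = 0 for an adiabatic process, so W = −ΔU = 7140 J.
State after step 1: P = 198 kPa, V = 52.9 L, T = 342 K.
Step 2 — Polytropic n=1.23: T₂ = T₁(V₁/V₂)^(n−1) = 342×(0.163)^0.23 = 226 K; P₂ = P₁(V₁/V₂)^n = 21.3 kPa.
W = (P₁V₁−P₂V₂)/(n−1) = (198×52.9−21.3×325)/0.23 = 15600 J.
ΔU = nCvΔT = 3.69×26.0×(226−342) = -11200 J.
Q = ΔU + W = 4380 J.
Net over both steps: W = 22700 J, Q = 4380 J, ΔU = -18300 J.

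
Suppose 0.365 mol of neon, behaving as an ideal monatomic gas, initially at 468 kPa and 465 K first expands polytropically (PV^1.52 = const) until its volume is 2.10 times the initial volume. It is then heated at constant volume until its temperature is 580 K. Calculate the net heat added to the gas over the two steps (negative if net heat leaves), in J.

1390 J

V₁ = nRT₁/P₁ = 0.365×8.314×465/468 = 3.02 L.
Step 1 — Polytropic n=1.52: T₂ = T₁(V₁/V₂)^(n−1) = 465×(0.476)^0.52 = 316 K; P₂ = P₁(V₁/V₂)^n = 152 kPa.
W = (P₁V₁−P₂V₂)/(n−1) = (468×3.02−152×6.33)/0.52 = 869 J.
ΔU = nCvΔT = 0.365×12.5×(316−465) = -678 J.
Q = ΔU + W = 191 J.
State after step 1: P = 152 kPa, V = 6.33 L, T = 316 K.
Step 2 — Isochoric: V stays 6.33 L; P/T = const ⇒ T₂ = 580 K, P₂ = 278 kPa.
W = 0 (no volume change).
ΔU = nCvΔT = 0.365×12.5×(580−316) = 1200 J.
Q = ΔU = 1200 J.
Net over both steps: W = 869 J, Q = 1390 J, ΔU = 523 J.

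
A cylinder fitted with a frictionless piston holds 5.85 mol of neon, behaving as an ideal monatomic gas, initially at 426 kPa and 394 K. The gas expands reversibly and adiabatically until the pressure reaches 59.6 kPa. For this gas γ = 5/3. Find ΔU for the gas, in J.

-15700 J

V₁ = nRT₁/P₁ = 5.85×8.314×394/426 = 45.0 L.
Adiabatic: T₂/T₁ = (P₂/P₁)^((γ−1)/γ) ⇒ T₂ = 394×(0.140)^0.400 = 179 K; V₂ = 146 L.
For an ideal gas ΔU = nCvΔT with Cv = (3/2)R = 12.5 J/(mol·K).
ΔU = 5.85×12.5×(179−394) = -15700 J.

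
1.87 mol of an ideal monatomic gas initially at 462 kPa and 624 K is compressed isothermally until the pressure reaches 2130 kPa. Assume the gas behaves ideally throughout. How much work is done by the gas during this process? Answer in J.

-14800 J

V₁ = nRT₁/P₁ = 1.87×8.314×624/462 = 21.0 L.
Isothermal: T stays 624 K; PV = const ⇒ V₂ = 4.55 L, P₂ = 2130 kPa.
W = nRT ln(V₂/V₁) = 1.87×8.314×624×ln(0.217) = -14800 J.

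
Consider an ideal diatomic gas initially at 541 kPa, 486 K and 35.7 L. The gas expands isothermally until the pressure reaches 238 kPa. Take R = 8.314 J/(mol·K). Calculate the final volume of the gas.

81.2 L

Isothermal: T stays 486 K; PV = const ⇒ V₂ = 81.2 L, P₂ = 238 kPa.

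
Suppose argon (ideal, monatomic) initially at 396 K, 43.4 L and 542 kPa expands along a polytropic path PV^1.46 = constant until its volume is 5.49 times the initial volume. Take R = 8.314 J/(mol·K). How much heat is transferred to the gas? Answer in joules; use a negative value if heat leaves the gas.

8610 J

n = P₁V₁/(RT₁) = 542×43.4/(8.314×396) = 7.14 mol.
Polytropic n=1.46: T₂ = T₁(V₁/V₂)^(n−1) = 396×(0.182)^0.46 = 181 K; P₂ = P₁(V₁/V₂)^n = 45.1 kPa.
W = (P₁V₁−P₂V₂)/(n−1) = (542×43.4−45.1×238)/0.46 = 27800 J.
ΔU = nCvΔT = 7.14×12.5×(181−396) = -19200 J.
Q = ΔU + W = 8610 J.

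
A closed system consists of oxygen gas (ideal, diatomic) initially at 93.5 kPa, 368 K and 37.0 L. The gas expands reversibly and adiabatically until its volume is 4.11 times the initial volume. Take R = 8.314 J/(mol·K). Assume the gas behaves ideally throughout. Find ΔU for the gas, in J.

-3730 J

n = P₁V₁/(RT₁) = 93.5×37.0/(8.314×368) = 1.13 mol.
Adiabatic: TV^(γ−1) = const ⇒ T₂ = 368×(0.243)^0.400 = 209 K; PV^γ = const ⇒ P₂ = 12.9 kPa.
For an ideal gas ΔU = nCvΔT with Cv = (5/2)R = 20.8 J/(mol·K).
ΔU = 1.13×20.8×(209−368) = -3730 J.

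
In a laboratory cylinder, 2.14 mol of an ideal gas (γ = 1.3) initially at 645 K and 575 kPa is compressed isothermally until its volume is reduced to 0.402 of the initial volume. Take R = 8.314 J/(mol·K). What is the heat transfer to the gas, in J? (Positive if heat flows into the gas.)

-10500 J

V₁ = nRT₁/P₁ = 2.14×8.314×645/575 = 20.0 L.
Isothermal: T stays 645 K; PV = const ⇒ V₂ = 8.02 L, P₂ = 1430 kPa.
ΔU = 0 (ideal gas, T constant).
W = nRT ln(V₂/V₁) = 2.14×8.314×645×ln(0.402) = -10500 J.
Q = ΔU + W = -10500 J.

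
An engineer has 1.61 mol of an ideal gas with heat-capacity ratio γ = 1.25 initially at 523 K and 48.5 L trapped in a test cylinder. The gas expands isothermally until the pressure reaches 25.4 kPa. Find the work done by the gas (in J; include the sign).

12200 J

P₁ = nRT₁/V₁ = 1.61×8.314×523/48.5 = 144 kPa.
Isothermal: T stays 523 K; PV = const ⇒ V₂ = 276 L, P₂ = 25.4 kPa.
W = nRT ln(V₂/V₁) = 1.61×8.314×523×ln(5.68) = 12200 J.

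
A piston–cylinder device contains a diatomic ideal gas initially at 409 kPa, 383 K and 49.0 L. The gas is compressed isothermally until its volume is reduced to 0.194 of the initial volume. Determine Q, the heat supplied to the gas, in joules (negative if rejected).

-32900 J

n = P₁V₁/(RT₁) = 409×49.0/(8.314×383) = 6.29 mol.
Isothermal: T stays 383 K; PV = const ⇒ V₂ = 9.51 L, P₂ = 2110 kPa.
ΔU = 0 (ideal gas, T constant).
W = nRT ln(V₂/V₁) = 6.29×8.314×383×ln(0.194) = -32900 J.
Q = ΔU + W = -32900 J.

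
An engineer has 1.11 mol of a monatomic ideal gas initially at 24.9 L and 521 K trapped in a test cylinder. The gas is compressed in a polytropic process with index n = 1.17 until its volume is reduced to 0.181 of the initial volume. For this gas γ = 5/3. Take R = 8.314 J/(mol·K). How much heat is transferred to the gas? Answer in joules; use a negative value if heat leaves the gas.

P₁ = nRT₁/V₁ = 1.11×8.314×521/24.9 = 193 kPa.
Polytropic n=1.17: T₂ = T₁(V₁/V₂)^(n−1) = 521×(5.52)^0.17 = 697 K; P₂ = P₁(V₁/V₂)^n = 1430 kPa.
W = (P₁V₁−P₂V₂)/(n−1) = (193×24.9−1430×4.51)/0.17 = -9540 J.
ΔU = nCvΔT = 1.11×12.5×(697−521) = 2430 J.
Q = ΔU + W = -7100 J.

-7100 J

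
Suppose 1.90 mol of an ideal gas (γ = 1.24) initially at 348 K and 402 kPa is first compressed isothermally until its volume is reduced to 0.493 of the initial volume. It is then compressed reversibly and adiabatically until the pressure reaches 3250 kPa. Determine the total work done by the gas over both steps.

-10900 J

V₁ = nRT₁/P₁ = 1.90×8.314×348/402 = 13.7 L.
Step 1 — Isothermal: T stays 348 K; PV = const ⇒ V₂ = 6.74 L, P₂ = 815 kPa.
ΔU = 0 (ideal gas, T constant).
W = nRT ln(V₂/V₁) = 1.90×8.314×348×ln(0.493) = -3890 J.
Q = ΔU + W = -3890 J.
State after step 1: P = 815 kPa, V = 6.74 L, T = 348 K.
Step 2 — Adiabatic: T₂/T₁ = (P₂/P₁)^((γ−1)/γ) ⇒ T₂ = 348×(3.99)^0.194 = 455 K; V₂ = 2.21 L.
ΔU = nCvΔT = 1.90×34.6×(455−348) = 7030 J.
Q = 0 for an adiabatic process, so W = −ΔU = -7030 J.
Net over both steps: W = -10900 J, Q = -3890 J, ΔU = 7030 J.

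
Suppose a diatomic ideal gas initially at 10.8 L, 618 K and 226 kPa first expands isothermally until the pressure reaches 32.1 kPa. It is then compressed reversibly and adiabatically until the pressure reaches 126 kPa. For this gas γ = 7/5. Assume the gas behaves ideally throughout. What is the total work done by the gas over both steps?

n = P₁V₁/(RT₁) = 226×10.8/(8.314×618) = 0.475 mol.
Step 1 — Isothermal: T stays 618 K; PV = const ⇒ V₂ = 76.0 L, P₂ = 32.1 kPa.
ΔU = 0 (ideal gas, T constant).
W = nRT ln(V₂/V₁) = 0.475×8.314×618×ln(7.04) = 4760 J.
Q = ΔU + W = 4760 J.
State after step 1: P = 32.1 kPa, V = 76.0 L, T = 618 K.
Step 2 — Adiabatic: T₂/T₁ = (P₂/P₁)^((γ−1)/γ) ⇒ T₂ = 618×(3.93)^0.286 = 913 K; V₂ = 28.6 L.
ΔU = nCvΔT = 0.475×20.8×(913−618) = 2920 J.
Q = 0 for an adiabatic process, so W = −ΔU = -2920 J.
Net over both steps: W = 1850 J, Q = 4760 J, ΔU = 2920 J.

1850 J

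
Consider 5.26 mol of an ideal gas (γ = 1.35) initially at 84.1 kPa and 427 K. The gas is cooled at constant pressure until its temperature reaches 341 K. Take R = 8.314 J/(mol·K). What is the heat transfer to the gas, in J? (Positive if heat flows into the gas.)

-14500 J

V₁ = nRT₁/P₁ = 5.26×8.314×427/84.1 = 222 L.
Isobaric: P stays 84.1 kPa; V/T = const ⇒ T₂ = 341 K, V₂ = 177 L.
W = PΔV = 84.1×(177−222) kPa·L = -3760 J.
ΔU = nCvΔT = 5.26×23.8×(341−427) = -10700 J.
Q = ΔU + W = nCpΔT = -14500 J.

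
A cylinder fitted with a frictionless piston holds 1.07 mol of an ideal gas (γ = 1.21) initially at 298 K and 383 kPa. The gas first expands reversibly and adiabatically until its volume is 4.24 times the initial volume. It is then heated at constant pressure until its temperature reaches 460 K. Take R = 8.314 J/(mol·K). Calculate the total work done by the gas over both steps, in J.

V₁ = nRT₁/P₁ = 1.07×8.314×298/383 = 6.92 L.
Step 1 — Adiabatic: TV^(γ−1) = const ⇒ T₂ = 298×(0.236)^0.210 = 220 K; PV^γ = const ⇒ P₂ = 66.7 kPa.
ΔU = nCvΔT = 1.07×39.6×(220−298) = -3300 J.
Q = 0 for an adiabatic process, so W = −ΔU = 3300 J.
State after step 1: P = 66.7 kPa, V = 29.3 L, T = 220 K.
Step 2 — Isobaric: P stays 66.7 kPa; V/T = const ⇒ T₂ = 460 K, V₂ = 61.4 L.
W = PΔV = 66.7×(61.4−29.3) kPa·L = 2130 J.
ΔU = nCvΔT = 1.07×39.6×(460−220) = 10200 J.
Q = ΔU + W = nCpΔT = 12300 J.
Net over both steps: W = 5440 J, Q = 12300 J, ΔU = 6860 J.

5440 J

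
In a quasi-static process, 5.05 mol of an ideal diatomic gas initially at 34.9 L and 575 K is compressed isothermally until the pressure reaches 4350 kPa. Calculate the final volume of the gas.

5.55 L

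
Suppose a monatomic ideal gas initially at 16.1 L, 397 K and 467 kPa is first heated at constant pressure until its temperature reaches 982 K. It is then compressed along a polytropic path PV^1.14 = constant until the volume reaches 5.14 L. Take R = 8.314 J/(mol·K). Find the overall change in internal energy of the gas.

25900 J

n = P₁V₁/(RT₁) = 467×16.1/(8.314×397) = 2.28 mol.
Step 1 — Isobaric: P stays 467 kPa; V/T = const ⇒ T₂ = 982 K, V₂ = 39.8 L.
W = PΔV = 467×(39.8−16.1) kPa·L = 11100 J.
ΔU = nCvΔT = 2.28×12.5×(982−397) = 16600 J.
Q = ΔU + W = nCpΔT = 27700 J.
State after step 1: P = 467 kPa, V = 39.8 L, T = 982 K.
Step 2 — Polytropic n=1.14: T₂ = T₁(V₁/V₂)^(n−1) = 982×(7.75)^0.14 = 1310 K; P₂ = P₁(V₁/V₂)^n = 4820 kPa.
W = (P₁V₁−P₂V₂)/(n−1) = (467×39.8−4820×5.14)/0.14 = -44100 J.
ΔU = nCvΔT = 2.28×12.5×(1310−982) = 9260 J.
Q = ΔU + W = -34800 J.
Net over both steps: W = -33000 J, Q = -7140 J, ΔU = 25900 J.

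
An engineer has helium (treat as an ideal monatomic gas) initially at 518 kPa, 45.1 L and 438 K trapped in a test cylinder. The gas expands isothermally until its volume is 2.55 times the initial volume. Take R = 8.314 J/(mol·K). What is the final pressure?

203 kPa

Isothermal: T stays 438 K; PV = const ⇒ V₂ = 115 L, P₂ = 203 kPa.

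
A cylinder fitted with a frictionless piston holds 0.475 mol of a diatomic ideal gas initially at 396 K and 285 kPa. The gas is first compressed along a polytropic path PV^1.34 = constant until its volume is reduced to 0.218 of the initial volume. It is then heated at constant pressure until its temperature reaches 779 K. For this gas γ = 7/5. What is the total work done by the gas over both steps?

V₁ = nRT₁/P₁ = 0.475×8.314×396/285 = 5.49 L.
Step 1 — Polytropic n=1.34: T₂ = T₁(V₁/V₂)^(n−1) = 396×(4.59)^0.34 = 665 K; P₂ = P₁(V₁/V₂)^n = 2190 kPa.
W = (P₁V₁−P₂V₂)/(n−1) = (285×5.49−2190×1.20)/0.34 = -3120 J.
ΔU = nCvΔT = 0.475×20.8×(665−396) = 2650 J.
Q = ΔU + W = -468 J.
State after step 1: P = 2190 kPa, V = 1.20 L, T = 665 K.
Step 2 — Isobaric: P stays 2190 kPa; V/T = const ⇒ T₂ = 779 K, V₂ = 1.40 L.
W = PΔV = 2190×(1.40−1.20) kPa·L = 451 J.
ΔU = nCvΔT = 0.475×20.8×(779−665) = 1130 J.
Q = ΔU + W = nCpΔT = 1580 J.
Net over both steps: W = -2670 J, Q = 1110 J, ΔU = 3780 J.

-2670 J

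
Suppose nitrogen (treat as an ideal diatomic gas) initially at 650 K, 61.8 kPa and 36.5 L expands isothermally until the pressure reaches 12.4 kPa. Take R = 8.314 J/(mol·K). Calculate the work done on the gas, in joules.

-3620 J

n = P₁V₁/(RT₁) = 61.8×36.5/(8.314×650) = 0.417 mol.
Isothermal: T stays 650 K; PV = const ⇒ V₂ = 182 L, P₂ = 12.4 kPa.
W = nRT ln(V₂/V₁) = 0.417×8.314×650×ln(4.98) = 3620 J.
Work done on the gas = −W_by = -3620 J.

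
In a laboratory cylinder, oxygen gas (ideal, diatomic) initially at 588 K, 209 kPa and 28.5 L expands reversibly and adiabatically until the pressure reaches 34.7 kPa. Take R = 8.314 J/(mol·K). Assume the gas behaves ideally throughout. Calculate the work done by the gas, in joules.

n = P₁V₁/(RT₁) = 209×28.5/(8.314×588) = 1.22 mol.
Adiabatic: T₂/T₁ = (P₂/P₁)^((γ−1)/γ) ⇒ T₂ = 588×(0.166)^0.286 = 352 K; V₂ = 103 L.
ΔU = nCvΔT = 1.22×20.8×(352−588) = -5980 J.
Q = 0 for an adiabatic process, so W = −ΔU = 5980 J.

5980 J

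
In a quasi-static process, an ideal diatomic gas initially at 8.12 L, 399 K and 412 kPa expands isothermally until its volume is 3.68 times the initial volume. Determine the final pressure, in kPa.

112 kPa

Isothermal: T stays 399 K; PV = const ⇒ V₂ = 29.9 L, P₂ = 112 kPa.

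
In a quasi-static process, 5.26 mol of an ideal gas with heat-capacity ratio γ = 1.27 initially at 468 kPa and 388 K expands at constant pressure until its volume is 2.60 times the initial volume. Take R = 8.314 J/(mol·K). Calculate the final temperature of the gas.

1010 K

V₁ = nRT₁/P₁ = 5.26×8.314×388/468 = 36.3 L.
Isobaric: P stays 468 kPa; V/T = const ⇒ T₂ = 1010 K, V₂ = 94.3 L.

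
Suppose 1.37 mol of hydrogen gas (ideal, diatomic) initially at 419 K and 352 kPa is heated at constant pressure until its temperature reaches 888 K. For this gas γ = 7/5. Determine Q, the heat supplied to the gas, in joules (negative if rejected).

V₁ = nRT₁/P₁ = 1.37×8.314×419/352 = 13.6 L.
Isobaric: P stays 352 kPa; V/T = const ⇒ T₂ = 888 K, V₂ = 28.7 L.
W = PΔV = 352×(28.7−13.6) kPa·L = 5340 J.
ΔU = nCvΔT = 1.37×20.8×(888−419) = 13400 J.
Q = ΔU + W = nCpΔT = 18700 J.

18700 J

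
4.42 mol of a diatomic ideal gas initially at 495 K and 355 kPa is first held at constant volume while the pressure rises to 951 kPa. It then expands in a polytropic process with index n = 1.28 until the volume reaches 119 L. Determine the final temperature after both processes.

V₁ = nRT₁/P₁ = 4.42×8.314×495/355 = 51.2 L.
Step 1 — Isochoric: V stays 51.2 L; P/T = const ⇒ T₂ = 1330 K, P₂ = 951 kPa.
W = 0 (no volume change).
ΔU = nCvΔT = 4.42×20.8×(1330−495) = 76300 J.
Q = ΔU = 76300 J.
State after step 1: P = 951 kPa, V = 51.2 L, T = 1330 K.
Step 2 — Polytropic n=1.28: T₂ = T₁(V₁/V₂)^(n−1) = 1330×(0.431)^0.28 = 1050 K; P₂ = P₁(V₁/V₂)^n = 323 kPa.
W = (P₁V₁−P₂V₂)/(n−1) = (951×51.2−323×119)/0.28 = 36600 J.
ΔU = nCvΔT = 4.42×20.8×(1050−1330) = -25600 J.
Q = ΔU + W = 11000 J.
Net over both steps: W = 36600 J, Q = 87300 J, ΔU = 50700 J.

1050 K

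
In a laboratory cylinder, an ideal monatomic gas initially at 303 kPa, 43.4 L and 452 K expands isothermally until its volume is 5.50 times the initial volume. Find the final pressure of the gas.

Isothermal: T stays 452 K; PV = const ⇒ V₂ = 239 L, P₂ = 55.1 kPa.

55.1 kPa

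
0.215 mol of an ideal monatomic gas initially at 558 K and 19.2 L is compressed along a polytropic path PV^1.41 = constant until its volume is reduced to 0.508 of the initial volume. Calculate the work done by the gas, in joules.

-779 J

P₁ = nRT₁/V₁ = 0.215×8.314×558/19.2 = 51.9 kPa.
Polytropic n=1.41: T₂ = T₁(V₁/V₂)^(n−1) = 558×(1.97)^0.41 = 737 K; P₂ = P₁(V₁/V₂)^n = 135 kPa.
W = (P₁V₁−P₂V₂)/(n−1) = (51.9×19.2−135×9.75)/0.41 = -779 J.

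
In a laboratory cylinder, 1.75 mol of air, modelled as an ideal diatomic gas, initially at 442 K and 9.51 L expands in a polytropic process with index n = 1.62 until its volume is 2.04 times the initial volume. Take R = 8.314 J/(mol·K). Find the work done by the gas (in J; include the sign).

P₁ = nRT₁/V₁ = 1.75×8.314×442/9.51 = 676 kPa.
Polytropic n=1.62: T₂ = T₁(V₁/V₂)^(n−1) = 442×(0.490)^0.62 = 284 K; P₂ = P₁(V₁/V₂)^n = 213 kPa.
W = (P₁V₁−P₂V₂)/(n−1) = (676×9.51−213×19.4)/0.62 = 3710 J.

3710 J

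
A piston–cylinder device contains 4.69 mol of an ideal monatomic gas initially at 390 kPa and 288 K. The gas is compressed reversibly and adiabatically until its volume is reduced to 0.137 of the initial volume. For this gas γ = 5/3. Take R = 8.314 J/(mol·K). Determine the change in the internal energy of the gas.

46500 J

V₁ = nRT₁/P₁ = 4.69×8.314×288/390 = 28.8 L.
Adiabatic: TV^(γ−1) = const ⇒ T₂ = 288×(7.30)^0.667 = 1080 K; PV^γ = const ⇒ P₂ = 10700 kPa.
For an ideal gas ΔU = nCvΔT with Cv = (3/2)R = 12.5 J/(mol·K).
ΔU = 4.69×12.5×(1080−288) = 46500 J.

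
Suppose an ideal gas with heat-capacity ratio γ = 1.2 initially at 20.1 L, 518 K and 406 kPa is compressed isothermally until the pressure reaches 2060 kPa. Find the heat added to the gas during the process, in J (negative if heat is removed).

-13300 J

n = P₁V₁/(RT₁) = 406×20.1/(8.314×518) = 1.89 mol.
Isothermal: T stays 518 K; PV = const ⇒ V₂ = 3.96 L, P₂ = 2060 kPa.
ΔU = 0 (ideal gas, T constant).
W = nRT ln(V₂/V₁) = 1.89×8.314×518×ln(0.197) = -13300 J.
Q = ΔU + W = -13300 J.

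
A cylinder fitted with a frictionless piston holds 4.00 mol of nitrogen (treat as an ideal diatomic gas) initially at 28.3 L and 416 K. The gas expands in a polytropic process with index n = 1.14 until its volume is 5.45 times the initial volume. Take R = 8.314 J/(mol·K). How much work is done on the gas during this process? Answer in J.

-20900 J

P₁ = nRT₁/V₁ = 4.00×8.314×416/28.3 = 489 kPa.
Polytropic n=1.14: T₂ = T₁(V₁/V₂)^(n−1) = 416×(0.183)^0.14 = 328 K; P₂ = P₁(V₁/V₂)^n = 70.7 kPa.
W = (P₁V₁−P₂V₂)/(n−1) = (489×28.3−70.7×154)/0.14 = 20900 J.
Work done on the gas = −W_by = -20900 J.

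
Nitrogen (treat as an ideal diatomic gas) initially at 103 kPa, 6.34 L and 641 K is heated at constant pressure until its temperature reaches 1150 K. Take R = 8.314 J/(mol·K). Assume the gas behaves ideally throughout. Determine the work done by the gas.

519 J

n = P₁V₁/(RT₁) = 103×6.34/(8.314×641) = 0.123 mol.
Isobaric: P stays 103 kPa; V/T = const ⇒ T₂ = 1150 K, V₂ = 11.4 L.
W = PΔV = 103×(11.4−6.34) kPa·L = 519 J.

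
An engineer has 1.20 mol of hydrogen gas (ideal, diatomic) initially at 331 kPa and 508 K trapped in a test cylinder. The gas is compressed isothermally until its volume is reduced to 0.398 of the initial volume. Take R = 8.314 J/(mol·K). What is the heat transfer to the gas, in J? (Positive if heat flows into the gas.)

V₁ = nRT₁/P₁ = 1.20×8.314×508/331 = 15.3 L.
Isothermal: T stays 508 K; PV = const ⇒ V₂ = 6.09 L, P₂ = 832 kPa.
ΔU = 0 (ideal gas, T constant).
W = nRT ln(V₂/V₁) = 1.20×8.314×508×ln(0.398) = -4670 J.
Q = ΔU + W = -4670 J.

-4670 J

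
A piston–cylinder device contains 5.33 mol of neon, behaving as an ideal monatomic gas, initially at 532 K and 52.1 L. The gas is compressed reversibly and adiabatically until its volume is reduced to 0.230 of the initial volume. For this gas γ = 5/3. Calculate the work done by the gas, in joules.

P₁ = nRT₁/V₁ = 5.33×8.314×532/52.1 = 452 kPa.
Adiabatic: TV^(γ−1) = const ⇒ T₂ = 532×(4.35)^0.667 = 1420 K; PV^γ = const ⇒ P₂ = 5240 kPa.
ΔU = nCvΔT = 5.33×12.5×(1420−532) = 58800 J.
Q = 0 for an adiabatic process, so W = −ΔU = -58800 J.

-58800 J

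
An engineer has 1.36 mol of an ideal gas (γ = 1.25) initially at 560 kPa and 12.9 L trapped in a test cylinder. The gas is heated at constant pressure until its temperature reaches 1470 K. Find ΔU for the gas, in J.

T₁ = P₁V₁/(nR) = 560×12.9/(1.36×8.314) = 639 K.
Isobaric: P stays 560 kPa; V/T = const ⇒ T₂ = 1470 K, V₂ = 29.7 L.
For an ideal gas ΔU = nCvΔT with Cv = R/(γ−1) = 33.3 J/(mol·K).
ΔU = 1.36×33.3×(1470−639) = 37600 J.

37600 J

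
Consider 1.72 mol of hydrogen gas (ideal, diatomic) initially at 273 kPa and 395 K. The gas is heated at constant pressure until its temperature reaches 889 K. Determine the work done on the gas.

V₁ = nRT₁/P₁ = 1.72×8.314×395/273 = 20.7 L.
Isobaric: P stays 273 kPa; V/T = const ⇒ T₂ = 889 K, V₂ = 46.6 L.
W = PΔV = 273×(46.6−20.7) kPa·L = 7060 J.
Work done on the gas = −W_by = -7060 J.

-7060 J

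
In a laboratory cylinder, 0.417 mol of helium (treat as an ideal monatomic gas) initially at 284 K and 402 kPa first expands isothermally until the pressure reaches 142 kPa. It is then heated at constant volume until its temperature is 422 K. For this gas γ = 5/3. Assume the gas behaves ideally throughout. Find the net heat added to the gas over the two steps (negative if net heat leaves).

V₁ = nRT₁/P₁ = 0.417×8.314×284/402 = 2.45 L.
Step 1 — Isothermal: T stays 284 K; PV = const ⇒ V₂ = 6.93 L, P₂ = 142 kPa.
ΔU = 0 (ideal gas, T constant).
W = nRT ln(V₂/V₁) = 0.417×8.314×284×ln(2.83) = 1020 J.
Q = ΔU + W = 1020 J.
State after step 1: P = 142 kPa, V = 6.93 L, T = 284 K.
Step 2 — Isochoric: V stays 6.93 L; P/T = const ⇒ T₂ = 422 K, P₂ = 211 kPa.
W = 0 (no volume change).
ΔU = nCvΔT = 0.417×12.5×(422−284) = 718 J.
Q = ΔU = 718 J.
Net over both steps: W = 1020 J, Q = 1740 J, ΔU = 718 J.

1740 J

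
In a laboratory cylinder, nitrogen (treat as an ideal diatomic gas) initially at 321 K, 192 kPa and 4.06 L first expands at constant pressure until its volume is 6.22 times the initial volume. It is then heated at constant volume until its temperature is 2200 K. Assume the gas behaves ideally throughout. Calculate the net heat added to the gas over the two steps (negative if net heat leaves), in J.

15500 J

n = P₁V₁/(RT₁) = 192×4.06/(8.314×321) = 0.292 mol.
Step 1 — Isobaric: P stays 192 kPa; V/T = const ⇒ T₂ = 2000 K, V₂ = 25.3 L.
W = PΔV = 192×(25.3−4.06) kPa·L = 4070 J.
ΔU = nCvΔT = 0.292×20.8×(2000−321) = 10200 J.
Q = ΔU + W = nCpΔT = 14200 J.
State after step 1: P = 192 kPa, V = 25.3 L, T = 2000 K.
Step 2 — Isochoric: V stays 25.3 L; P/T = const ⇒ T₂ = 2200 K, P₂ = 212 kPa.
W = 0 (no volume change).
ΔU = nCvΔT = 0.292×20.8×(2200−2000) = 1230 J.
Q = ΔU = 1230 J.
Net over both steps: W = 4070 J, Q = 15500 J, ΔU = 11400 J.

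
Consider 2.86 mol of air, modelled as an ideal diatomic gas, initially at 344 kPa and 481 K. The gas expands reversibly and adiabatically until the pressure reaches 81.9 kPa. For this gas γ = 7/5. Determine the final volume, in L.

V₁ = nRT₁/P₁ = 2.86×8.314×481/344 = 33.2 L.
Adiabatic: T₂/T₁ = (P₂/P₁)^((γ−1)/γ) ⇒ T₂ = 481×(0.238)^0.286 = 319 K; V₂ = 92.7 L.

92.7 L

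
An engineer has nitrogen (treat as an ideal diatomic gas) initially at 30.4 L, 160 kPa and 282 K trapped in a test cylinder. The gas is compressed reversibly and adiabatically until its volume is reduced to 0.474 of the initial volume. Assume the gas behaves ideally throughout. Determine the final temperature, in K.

Adiabatic: TV^(γ−1) = const ⇒ T₂ = 282×(2.11)^0.400 = 380 K; PV^γ = const ⇒ P₂ = 455 kPa.

380 K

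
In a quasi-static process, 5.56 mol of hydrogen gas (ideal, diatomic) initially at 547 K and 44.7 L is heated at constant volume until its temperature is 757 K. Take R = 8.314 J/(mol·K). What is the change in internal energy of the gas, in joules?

P₁ = nRT₁/V₁ = 5.56×8.314×547/44.7 = 566 kPa.
Isochoric: V stays 44.7 L; P/T = const ⇒ T₂ = 757 K, P₂ = 783 kPa.
For an ideal gas ΔU = nCvΔT with Cv = (5/2)R = 20.8 J/(mol·K).
ΔU = 5.56×20.8×(757−547) = 24300 J.

24300 J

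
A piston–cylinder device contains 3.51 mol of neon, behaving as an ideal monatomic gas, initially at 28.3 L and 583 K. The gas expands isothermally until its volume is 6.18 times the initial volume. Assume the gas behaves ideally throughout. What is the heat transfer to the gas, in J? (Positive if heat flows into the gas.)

31000 J

P₁ = nRT₁/V₁ = 3.51×8.314×583/28.3 = 601 kPa.
Isothermal: T stays 583 K; PV = const ⇒ V₂ = 175 L, P₂ = 97.3 kPa.
ΔU = 0 (ideal gas, T constant).
W = nRT ln(V₂/V₁) = 3.51×8.314×583×ln(6.18) = 31000 J.
Q = ΔU + W = 31000 J.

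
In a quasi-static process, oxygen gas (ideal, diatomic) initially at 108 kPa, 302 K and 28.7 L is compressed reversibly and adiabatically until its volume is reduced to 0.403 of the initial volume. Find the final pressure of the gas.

385 kPa

Adiabatic: TV^(γ−1) = const ⇒ T₂ = 302×(2.48)^0.400 = 434 K; PV^γ = const ⇒ P₂ = 385 kPa.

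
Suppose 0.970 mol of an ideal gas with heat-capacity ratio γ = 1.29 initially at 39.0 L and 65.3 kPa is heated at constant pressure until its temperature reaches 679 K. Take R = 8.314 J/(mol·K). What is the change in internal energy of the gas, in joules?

10100 J

T₁ = P₁V₁/(nR) = 65.3×39.0/(0.970×8.314) = 316 K.
Isobaric: P stays 65.3 kPa; V/T = const ⇒ T₂ = 679 K, V₂ = 83.9 L.
For an ideal gas ΔU = nCvΔT with Cv = R/(γ−1) = 28.7 J/(mol·K).
ΔU = 0.970×28.7×(679−316) = 10100 J.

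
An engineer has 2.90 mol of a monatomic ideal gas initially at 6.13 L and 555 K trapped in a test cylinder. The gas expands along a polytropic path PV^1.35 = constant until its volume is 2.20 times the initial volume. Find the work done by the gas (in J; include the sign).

9220 J

P₁ = nRT₁/V₁ = 2.90×8.314×555/6.13 = 2180 kPa.
Polytropic n=1.35: T₂ = T₁(V₁/V₂)^(n−1) = 555×(0.455)^0.35 = 421 K; P₂ = P₁(V₁/V₂)^n = 753 kPa.
W = (P₁V₁−P₂V₂)/(n−1) = (2180×6.13−753×13.5)/0.35 = 9220 J.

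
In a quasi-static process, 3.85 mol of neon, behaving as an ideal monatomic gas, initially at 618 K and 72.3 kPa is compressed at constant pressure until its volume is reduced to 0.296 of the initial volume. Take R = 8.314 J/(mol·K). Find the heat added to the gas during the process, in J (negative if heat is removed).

-34800 J

V₁ = nRT₁/P₁ = 3.85×8.314×618/72.3 = 274 L.
Isobaric: P stays 72.3 kPa; V/T = const ⇒ T₂ = 183 K, V₂ = 81.0 L.
W = PΔV = 72.3×(81.0−274) kPa·L = -13900 J.
ΔU = nCvΔT = 3.85×12.5×(183−618) = -20900 J.
Q = ΔU + W = nCpΔT = -34800 J.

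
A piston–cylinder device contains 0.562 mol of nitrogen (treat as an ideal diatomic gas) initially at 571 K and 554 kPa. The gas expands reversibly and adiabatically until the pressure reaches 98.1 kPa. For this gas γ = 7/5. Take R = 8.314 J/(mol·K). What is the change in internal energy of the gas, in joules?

V₁ = nRT₁/P₁ = 0.562×8.314×571/554 = 4.82 L.
Adiabatic: T₂/T₁ = (P₂/P₁)^((γ−1)/γ) ⇒ T₂ = 571×(0.177)^0.286 = 348 K; V₂ = 16.6 L.
For an ideal gas ΔU = nCvΔT with Cv = (5/2)R = 20.8 J/(mol·K).
ΔU = 0.562×20.8×(348−571) = -2600 J.

-2600 J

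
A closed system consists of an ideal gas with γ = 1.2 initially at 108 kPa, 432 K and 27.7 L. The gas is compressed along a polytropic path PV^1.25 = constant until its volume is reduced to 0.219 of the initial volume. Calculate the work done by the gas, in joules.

-5530 J

n = P₁V₁/(RT₁) = 108×27.7/(8.314×432) = 0.833 mol.
Polytropic n=1.25: T₂ = T₁(V₁/V₂)^(n−1) = 432×(4.57)^0.25 = 631 K; P₂ = P₁(V₁/V₂)^n = 721 kPa.
W = (P₁V₁−P₂V₂)/(n−1) = (108×27.7−721×6.07)/0.25 = -5530 J.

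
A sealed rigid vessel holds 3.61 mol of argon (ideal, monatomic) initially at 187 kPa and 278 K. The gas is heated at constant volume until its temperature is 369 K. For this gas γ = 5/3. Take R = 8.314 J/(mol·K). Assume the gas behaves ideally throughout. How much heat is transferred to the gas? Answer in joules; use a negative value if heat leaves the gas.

V₁ = nRT₁/P₁ = 3.61×8.314×278/187 = 44.6 L.
Isochoric: V stays 44.6 L; P/T = const ⇒ T₂ = 369 K, P₂ = 248 kPa.
W = 0 (no volume change).
ΔU = nCvΔT = 3.61×12.5×(369−278) = 4100 J.
Q = ΔU = 4100 J.

4100 J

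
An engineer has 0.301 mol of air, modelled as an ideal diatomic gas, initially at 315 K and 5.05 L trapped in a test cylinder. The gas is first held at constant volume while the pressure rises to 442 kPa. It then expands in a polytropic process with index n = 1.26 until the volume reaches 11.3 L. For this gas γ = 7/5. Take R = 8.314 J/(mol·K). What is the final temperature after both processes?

P₁ = nRT₁/V₁ = 0.301×8.314×315/5.05 = 156 kPa.
Step 1 — Isochoric: V stays 5.05 L; P/T = const ⇒ T₂ = 892 K, P₂ = 442 kPa.
W = 0 (no volume change).
ΔU = nCvΔT = 0.301×20.8×(892−315) = 3610 J.
Q = ΔU = 3610 J.
State after step 1: P = 442 kPa, V = 5.05 L, T = 892 K.
Step 2 — Polytropic n=1.26: T₂ = T₁(V₁/V₂)^(n−1) = 892×(0.447)^0.26 = 723 K; P₂ = P₁(V₁/V₂)^n = 160 kPa.
W = (P₁V₁−P₂V₂)/(n−1) = (442×5.05−160×11.3)/0.26 = 1620 J.
ΔU = nCvΔT = 0.301×20.8×(723−892) = -1050 J.
Q = ΔU + W = 568 J.
Net over both steps: W = 1620 J, Q = 4180 J, ΔU = 2560 J.

723 K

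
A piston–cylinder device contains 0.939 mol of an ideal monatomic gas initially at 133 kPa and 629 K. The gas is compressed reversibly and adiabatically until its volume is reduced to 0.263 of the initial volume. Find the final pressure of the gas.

1230 kPa

V₁ = nRT₁/P₁ = 0.939×8.314×629/133 = 36.9 L.
Adiabatic: TV^(γ−1) = const ⇒ T₂ = 629×(3.80)^0.667 = 1530 K; PV^γ = const ⇒ P₂ = 1230 kPa.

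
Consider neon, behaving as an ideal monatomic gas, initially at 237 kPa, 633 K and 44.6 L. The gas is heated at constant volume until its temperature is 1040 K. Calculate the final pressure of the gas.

389 kPa

Isochoric: V stays 44.6 L; P/T = const ⇒ T₂ = 1040 K, P₂ = 389 kPa.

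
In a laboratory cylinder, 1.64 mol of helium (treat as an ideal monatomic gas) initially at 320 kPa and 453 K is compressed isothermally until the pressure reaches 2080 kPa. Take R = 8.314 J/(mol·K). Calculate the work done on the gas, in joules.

11600 J

V₁ = nRT₁/P₁ = 1.64×8.314×453/320 = 19.3 L.
Isothermal: T stays 453 K; PV = const ⇒ V₂ = 2.97 L, P₂ = 2080 kPa.
W = nRT ln(V₂/V₁) = 1.64×8.314×453×ln(0.154) = -11600 J.
Work done on the gas = −W_by = 11600 J.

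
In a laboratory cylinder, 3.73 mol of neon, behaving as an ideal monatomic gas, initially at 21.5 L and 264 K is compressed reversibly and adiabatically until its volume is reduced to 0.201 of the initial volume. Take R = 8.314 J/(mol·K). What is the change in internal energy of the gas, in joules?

23500 J

P₁ = nRT₁/V₁ = 3.73×8.314×264/21.5 = 381 kPa.
Adiabatic: TV^(γ−1) = const ⇒ T₂ = 264×(4.98)^0.667 = 769 K; PV^γ = const ⇒ P₂ = 5520 kPa.
For an ideal gas ΔU = nCvΔT with Cv = (3/2)R = 12.5 J/(mol·K).
ΔU = 3.73×12.5×(769−264) = 23500 J.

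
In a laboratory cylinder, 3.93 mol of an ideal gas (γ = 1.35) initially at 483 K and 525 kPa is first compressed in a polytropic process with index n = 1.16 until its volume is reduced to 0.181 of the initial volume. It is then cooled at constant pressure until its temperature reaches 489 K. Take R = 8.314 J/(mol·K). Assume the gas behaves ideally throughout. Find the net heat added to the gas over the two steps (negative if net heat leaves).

V₁ = nRT₁/P₁ = 3.93×8.314×483/525 = 30.1 L.
Step 1 — Polytropic n=1.16: T₂ = T₁(V₁/V₂)^(n−1) = 483×(5.52)^0.16 = 635 K; P₂ = P₁(V₁/V₂)^n = 3810 kPa.
W = (P₁V₁−P₂V₂)/(n−1) = (525×30.1−3810×5.44)/0.16 = -31000 J.
ΔU = nCvΔT = 3.93×23.8×(635−483) = 14200 J.
Q = ΔU + W = -16800 J.
State after step 1: P = 3810 kPa, V = 5.44 L, T = 635 K.
Step 2 — Isobaric: P stays 3810 kPa; V/T = const ⇒ T₂ = 489 K, V₂ = 4.19 L.
W = PΔV = 3810×(4.19−5.44) kPa·L = -4770 J.
ΔU = nCvΔT = 3.93×23.8×(489−635) = -13600 J.
Q = ΔU + W = nCpΔT = -18400 J.
Net over both steps: W = -35800 J, Q = -35200 J, ΔU = 560 J.

-35200 J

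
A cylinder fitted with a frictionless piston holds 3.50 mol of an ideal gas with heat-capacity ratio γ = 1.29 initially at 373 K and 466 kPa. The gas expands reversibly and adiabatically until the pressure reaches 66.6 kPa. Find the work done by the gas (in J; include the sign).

13300 J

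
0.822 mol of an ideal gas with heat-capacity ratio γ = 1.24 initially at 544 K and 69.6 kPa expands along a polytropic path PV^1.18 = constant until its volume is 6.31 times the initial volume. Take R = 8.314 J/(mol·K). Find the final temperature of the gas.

390 K

V₁ = nRT₁/P₁ = 0.822×8.314×544/69.6 = 53.4 L.
Polytropic n=1.18: T₂ = T₁(V₁/V₂)^(n−1) = 544×(0.158)^0.18 = 390 K; P₂ = P₁(V₁/V₂)^n = 7.92 kPa.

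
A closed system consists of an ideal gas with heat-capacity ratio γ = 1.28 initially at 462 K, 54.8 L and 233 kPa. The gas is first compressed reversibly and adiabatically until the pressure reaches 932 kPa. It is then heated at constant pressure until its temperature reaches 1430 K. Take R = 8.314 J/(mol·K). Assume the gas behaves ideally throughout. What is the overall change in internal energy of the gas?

n = P₁V₁/(RT₁) = 233×54.8/(8.314×462) = 3.32 mol.
Step 1 — Adiabatic: T₂/T₁ = (P₂/P₁)^((γ−1)/γ) ⇒ T₂ = 462×(4.00)^0.219 = 626 K; V₂ = 18.6 L.
ΔU = nCvΔT = 3.32×29.7×(626−462) = 16200 J.
Q = 0 for an adiabatic process, so W = −ΔU = -16200 J.
State after step 1: P = 932 kPa, V = 18.6 L, T = 626 K.
Step 2 — Isobaric: P stays 932 kPa; V/T = const ⇒ T₂ = 1430 K, V₂ = 42.4 L.
W = PΔV = 932×(42.4−18.6) kPa·L = 22200 J.
ΔU = nCvΔT = 3.32×29.7×(1430−626) = 79400 J.
Q = ΔU + W = nCpΔT = 102000 J.
Net over both steps: W = 6080 J, Q = 102000 J, ΔU = 95500 J.

95500 J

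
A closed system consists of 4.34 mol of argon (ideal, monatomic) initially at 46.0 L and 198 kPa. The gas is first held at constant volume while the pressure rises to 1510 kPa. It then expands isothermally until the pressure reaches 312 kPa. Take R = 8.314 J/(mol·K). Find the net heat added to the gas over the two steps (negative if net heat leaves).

200000 J

T₁ = P₁V₁/(nR) = 198×46.0/(4.34×8.314) = 252 K.
Step 1 — Isochoric: V stays 46.0 L; P/T = const ⇒ T₂ = 1930 K, P₂ = 1510 kPa.
W = 0 (no volume change).
ΔU = nCvΔT = 4.34×12.5×(1930−252) = 90500 J.
Q = ΔU = 90500 J.
State after step 1: P = 1510 kPa, V = 46.0 L, T = 1930 K.
Step 2 — Isothermal: T stays 1930 K; PV = const ⇒ V₂ = 223 L, P₂ = 312 kPa.
ΔU = 0 (ideal gas, T constant).
W = nRT ln(V₂/V₁) = 4.34×8.314×1930×ln(4.84) = 110000 J.
Q = ΔU + W = 110000 J.
Net over both steps: W = 110000 J, Q = 200000 J, ΔU = 90500 J.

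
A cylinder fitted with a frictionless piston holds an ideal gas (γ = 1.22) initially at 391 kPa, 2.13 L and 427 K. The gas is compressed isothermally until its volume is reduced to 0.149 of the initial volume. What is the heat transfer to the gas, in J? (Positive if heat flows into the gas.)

-1590 J

n = P₁V₁/(RT₁) = 391×2.13/(8.314×427) = 0.235 mol.
Isothermal: T stays 427 K; PV = const ⇒ V₂ = 0.317 L, P₂ = 2620 kPa.
ΔU = 0 (ideal gas, T constant).
W = nRT ln(V₂/V₁) = 0.235×8.314×427×ln(0.149) = -1590 J.
Q = ΔU + W = -1590 J.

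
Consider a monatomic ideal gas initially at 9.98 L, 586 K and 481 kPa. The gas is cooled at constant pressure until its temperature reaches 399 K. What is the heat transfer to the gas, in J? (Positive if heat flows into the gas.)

-3830 J

n = P₁V₁/(RT₁) = 481×9.98/(8.314×586) = 0.985 mol.
Isobaric: P stays 481 kPa; V/T = const ⇒ T₂ = 399 K, V₂ = 6.80 L.
W = PΔV = 481×(6.80−9.98) kPa·L = -1530 J.
ΔU = nCvΔT = 0.985×12.5×(399−586) = -2300 J.
Q = ΔU + W = nCpΔT = -3830 J.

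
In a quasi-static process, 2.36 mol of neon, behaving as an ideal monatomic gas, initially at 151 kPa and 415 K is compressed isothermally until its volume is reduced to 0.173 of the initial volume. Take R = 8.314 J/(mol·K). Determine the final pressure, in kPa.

V₁ = nRT₁/P₁ = 2.36×8.314×415/151 = 53.9 L.
Isothermal: T stays 415 K; PV = const ⇒ V₂ = 9.33 L, P₂ = 873 kPa.

873 kPa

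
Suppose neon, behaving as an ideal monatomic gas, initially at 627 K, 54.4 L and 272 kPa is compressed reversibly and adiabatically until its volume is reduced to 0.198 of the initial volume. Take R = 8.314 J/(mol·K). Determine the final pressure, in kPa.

4040 kPa

Adiabatic: TV^(γ−1) = const ⇒ T₂ = 627×(5.05)^0.667 = 1850 K; PV^γ = const ⇒ P₂ = 4040 kPa.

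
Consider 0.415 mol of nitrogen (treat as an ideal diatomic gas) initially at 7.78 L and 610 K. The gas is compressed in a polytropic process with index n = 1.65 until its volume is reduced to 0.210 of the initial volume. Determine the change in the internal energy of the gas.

9250 J

P₁ = nRT₁/V₁ = 0.415×8.314×610/7.78 = 271 kPa.
Polytropic n=1.65: T₂ = T₁(V₁/V₂)^(n−1) = 610×(4.76)^0.65 = 1680 K; P₂ = P₁(V₁/V₂)^n = 3550 kPa.
For an ideal gas ΔU = nCvΔT with Cv = (5/2)R = 20.8 J/(mol·K).
ΔU = 0.415×20.8×(1680−610) = 9250 J.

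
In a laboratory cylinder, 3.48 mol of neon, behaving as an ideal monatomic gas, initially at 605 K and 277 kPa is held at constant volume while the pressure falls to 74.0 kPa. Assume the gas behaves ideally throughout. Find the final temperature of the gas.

V₁ = nRT₁/P₁ = 3.48×8.314×605/277 = 63.2 L.
Isochoric: V stays 63.2 L; P/T = const ⇒ T₂ = 162 K, P₂ = 74.0 kPa.

162 K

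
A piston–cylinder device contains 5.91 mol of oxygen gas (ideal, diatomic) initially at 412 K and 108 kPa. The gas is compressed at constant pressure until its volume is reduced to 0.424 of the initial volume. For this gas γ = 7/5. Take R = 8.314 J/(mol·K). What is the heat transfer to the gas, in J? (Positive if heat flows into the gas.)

-40800 J

V₁ = nRT₁/P₁ = 5.91×8.314×412/108 = 187 L.
Isobaric: P stays 108 kPa; V/T = const ⇒ T₂ = 175 K, V₂ = 79.5 L.
W = PΔV = 108×(79.5−187) kPa·L = -11700 J.
ΔU = nCvΔT = 5.91×20.8×(175−412) = -29200 J.
Q = ΔU + W = nCpΔT = -40800 J.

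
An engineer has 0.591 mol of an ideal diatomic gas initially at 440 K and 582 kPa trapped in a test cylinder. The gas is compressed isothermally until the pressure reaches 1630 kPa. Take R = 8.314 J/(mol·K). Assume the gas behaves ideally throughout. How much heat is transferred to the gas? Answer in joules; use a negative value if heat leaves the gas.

V₁ = nRT₁/P₁ = 0.591×8.314×440/582 = 3.71 L.
Isothermal: T stays 440 K; PV = const ⇒ V₂ = 1.33 L, P₂ = 1630 kPa.
ΔU = 0 (ideal gas, T constant).
W = nRT ln(V₂/V₁) = 0.591×8.314×440×ln(0.357) = -2230 J.
Q = ΔU + W = -2230 J.

-2230 J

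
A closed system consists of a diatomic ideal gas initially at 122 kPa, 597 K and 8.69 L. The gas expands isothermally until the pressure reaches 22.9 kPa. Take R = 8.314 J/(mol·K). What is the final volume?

46.3 L

Isothermal: T stays 597 K; PV = const ⇒ V₂ = 46.3 L, P₂ = 22.9 kPa.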